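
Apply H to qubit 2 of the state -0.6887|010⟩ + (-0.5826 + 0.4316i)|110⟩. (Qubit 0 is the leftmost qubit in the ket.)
-0.487|010⟩ - 0.487|011⟩ + (-0.412 + 0.3052i)|110⟩ + (-0.412 + 0.3052i)|111⟩

H on qubit 2 mixes each pair of kets that differ only in qubit 2: amplitudes (a, b) of (|…0…⟩, |…1…⟩) become ((a + b)/√2, (a − b)/√2). Kets absent from the input have amplitude 0.
(|010⟩, |011⟩): (a, b) = (-0.6887, 0) → (-0.487, -0.487)
(|110⟩, |111⟩): (a, b) = ((-0.5826 + 0.4316i), 0) → ((-0.412 + 0.3052i), (-0.412 + 0.3052i))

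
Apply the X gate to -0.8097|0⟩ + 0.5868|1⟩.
0.5868|0⟩ - 0.8097|1⟩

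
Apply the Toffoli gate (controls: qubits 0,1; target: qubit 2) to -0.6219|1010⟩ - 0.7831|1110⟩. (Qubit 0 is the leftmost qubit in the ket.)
-0.6219|1010⟩ - 0.7831|1100⟩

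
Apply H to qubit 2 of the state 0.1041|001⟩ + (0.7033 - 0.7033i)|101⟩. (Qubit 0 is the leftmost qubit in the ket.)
0.07361|000⟩ - 0.07361|001⟩ + (0.4973 - 0.4973i)|100⟩ + (-0.4973 + 0.4973i)|101⟩

H on qubit 2 mixes each pair of kets that differ only in qubit 2: amplitudes (a, b) of (|…0…⟩, |…1…⟩) become ((a + b)/√2, (a − b)/√2). Kets absent from the input have amplitude 0.
(|000⟩, |001⟩): (a, b) = (0, 0.1041) → (0.07361, -0.07361)
(|100⟩, |101⟩): (a, b) = (0, (0.7033 - 0.7033i)) → ((0.4973 - 0.4973i), (-0.4973 + 0.4973i))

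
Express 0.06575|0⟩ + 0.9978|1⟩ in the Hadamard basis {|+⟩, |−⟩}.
0.752|+⟩ - 0.6591|−⟩

With |ψ⟩ = α|0⟩ + β|1⟩, the Hadamard-basis coefficients are ⟨+|ψ⟩ = (α + β)/√2 and ⟨−|ψ⟩ = (α − β)/√2.
Here α = 0.06575, β = 0.9978: (α + β)/√2 = 0.752, (α − β)/√2 = -0.6591.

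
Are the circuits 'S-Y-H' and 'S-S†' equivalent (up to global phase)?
No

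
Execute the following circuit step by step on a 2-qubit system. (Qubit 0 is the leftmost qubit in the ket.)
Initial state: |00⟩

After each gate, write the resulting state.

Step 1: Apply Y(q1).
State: i|01⟩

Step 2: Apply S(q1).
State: -|01⟩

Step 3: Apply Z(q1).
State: |01⟩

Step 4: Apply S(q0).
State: |01⟩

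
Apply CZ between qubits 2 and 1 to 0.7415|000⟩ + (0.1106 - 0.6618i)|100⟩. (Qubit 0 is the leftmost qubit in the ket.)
0.7415|000⟩ + (0.1106 - 0.6618i)|100⟩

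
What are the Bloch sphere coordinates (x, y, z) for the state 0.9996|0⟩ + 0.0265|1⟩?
(0.05298, 0, 0.9985)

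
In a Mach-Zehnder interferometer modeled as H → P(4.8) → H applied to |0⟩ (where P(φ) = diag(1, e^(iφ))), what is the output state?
(0.5437 - 0.4981i)|0⟩ + (0.4563 + 0.4981i)|1⟩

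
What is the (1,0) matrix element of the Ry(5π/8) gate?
0.8315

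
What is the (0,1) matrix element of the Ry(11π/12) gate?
-0.9914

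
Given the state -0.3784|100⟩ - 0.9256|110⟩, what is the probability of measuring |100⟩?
0.1432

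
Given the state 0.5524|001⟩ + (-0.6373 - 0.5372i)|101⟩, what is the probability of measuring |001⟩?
0.3051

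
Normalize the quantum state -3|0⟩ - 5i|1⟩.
-0.5145|0⟩ - 0.8575i|1⟩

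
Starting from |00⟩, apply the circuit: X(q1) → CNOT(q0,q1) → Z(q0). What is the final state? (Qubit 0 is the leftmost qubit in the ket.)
|01⟩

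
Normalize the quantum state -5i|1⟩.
-i|1⟩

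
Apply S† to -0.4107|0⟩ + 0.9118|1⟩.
-0.4107|0⟩ - 0.9118i|1⟩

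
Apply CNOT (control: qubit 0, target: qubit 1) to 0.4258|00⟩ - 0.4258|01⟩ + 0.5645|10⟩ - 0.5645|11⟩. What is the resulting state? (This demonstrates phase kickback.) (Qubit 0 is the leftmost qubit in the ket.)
0.4258|00⟩ - 0.4258|01⟩ - 0.5645|10⟩ + 0.5645|11⟩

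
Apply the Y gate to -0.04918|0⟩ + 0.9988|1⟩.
-0.9988i|0⟩ - 0.04918i|1⟩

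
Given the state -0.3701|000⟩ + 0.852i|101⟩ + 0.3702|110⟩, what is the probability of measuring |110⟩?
0.137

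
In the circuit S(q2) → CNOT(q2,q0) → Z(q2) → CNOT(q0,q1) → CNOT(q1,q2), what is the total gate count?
5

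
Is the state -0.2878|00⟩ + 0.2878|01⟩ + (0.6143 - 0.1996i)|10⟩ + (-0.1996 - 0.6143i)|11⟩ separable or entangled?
Entangled

Writing the state as a|00⟩ + b|01⟩ + c|10⟩ + d|11⟩, it is a product state iff ad − bc = 0.
Here (a, b, c, d) = (-0.2878, 0.2878, (0.6143 - 0.1996i), (-0.1996 - 0.6143i)): ad − bc = (-0.2878)(-0.1996 - 0.6143i) − (0.2878)(0.6143 - 0.1996i) = (-0.1194 + 0.2342i) ≠ 0, so the state is entangled.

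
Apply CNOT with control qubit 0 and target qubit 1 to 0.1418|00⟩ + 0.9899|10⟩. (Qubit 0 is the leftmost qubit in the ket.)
0.1418|00⟩ + 0.9899|11⟩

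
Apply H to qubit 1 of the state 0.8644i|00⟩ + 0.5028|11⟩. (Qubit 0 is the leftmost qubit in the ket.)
0.6112i|00⟩ + 0.6112i|01⟩ + 0.3555|10⟩ - 0.3555|11⟩

H on qubit 1 mixes each pair of kets that differ only in qubit 1: amplitudes (a, b) of (|…0…⟩, |…1…⟩) become ((a + b)/√2, (a − b)/√2). Kets absent from the input have amplitude 0.
(|00⟩, |01⟩): (a, b) = (0.8644i, 0) → (0.6112i, 0.6112i)
(|10⟩, |11⟩): (a, b) = (0, 0.5028) → (0.3555, -0.3555)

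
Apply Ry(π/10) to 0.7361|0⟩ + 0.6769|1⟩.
0.6211|0⟩ + 0.7837|1⟩

Ry(π/10) = [[cos(θ/2), −sin(θ/2)], [sin(θ/2), cos(θ/2)]]; θ = π/10, cos(θ/2) ≈ 0.987688, sin(θ/2) ≈ 0.156434.
With a = amp(|0⟩) = 0.7361 and b = amp(|1⟩) = 0.6769:
new amp(|0⟩) = (0.987688)·a + (-0.156434)·b = 0.6211
new amp(|1⟩) = (0.156434)·a + (0.987688)·b = 0.7837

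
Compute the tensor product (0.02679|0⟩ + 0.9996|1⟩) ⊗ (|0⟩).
0.02679|00⟩ + 0.9996|10⟩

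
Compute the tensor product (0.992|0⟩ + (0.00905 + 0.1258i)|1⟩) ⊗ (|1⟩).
0.992|01⟩ + (0.00905 + 0.1258i)|11⟩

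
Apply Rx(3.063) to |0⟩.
0.03929|0⟩ - 0.9992i|1⟩

Rx(3.063) = [[cos(θ/2), −i·sin(θ/2)], [−i·sin(θ/2), cos(θ/2)]]; θ = 3.063, cos(θ/2) ≈ 0.0392862, sin(θ/2) ≈ 0.999228.
With a = amp(|0⟩) = 1 and b = amp(|1⟩) = 0:
new amp(|0⟩) = (0.0392862)·a + (-0.999228i)·b = 0.03929
new amp(|1⟩) = (-0.999228i)·a + (0.0392862)·b = -0.9992i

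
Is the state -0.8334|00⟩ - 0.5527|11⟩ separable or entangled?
Entangled

Writing the state as a|00⟩ + b|01⟩ + c|10⟩ + d|11⟩, it is a product state iff ad − bc = 0.
Here (a, b, c, d) = (-0.8334, 0, 0, -0.5527): ad − bc = (-0.8334)(-0.5527) − (0)(0) = 0.4606 ≠ 0, so the state is entangled.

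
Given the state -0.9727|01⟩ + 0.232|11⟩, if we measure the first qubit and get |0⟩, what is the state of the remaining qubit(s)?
-|1⟩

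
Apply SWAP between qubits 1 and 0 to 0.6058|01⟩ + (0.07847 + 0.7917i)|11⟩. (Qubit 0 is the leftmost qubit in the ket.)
0.6058|10⟩ + (0.07847 + 0.7917i)|11⟩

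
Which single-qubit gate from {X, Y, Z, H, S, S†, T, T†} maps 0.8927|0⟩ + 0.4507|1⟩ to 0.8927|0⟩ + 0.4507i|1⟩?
S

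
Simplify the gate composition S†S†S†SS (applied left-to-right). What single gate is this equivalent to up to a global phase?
S†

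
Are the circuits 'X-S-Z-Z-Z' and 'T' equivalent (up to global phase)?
No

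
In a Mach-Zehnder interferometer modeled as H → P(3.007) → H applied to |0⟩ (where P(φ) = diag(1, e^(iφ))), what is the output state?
(0.004522 + 0.06709i)|0⟩ + (0.9955 - 0.06709i)|1⟩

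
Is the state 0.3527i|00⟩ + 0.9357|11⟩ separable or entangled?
Entangled

Writing the state as a|00⟩ + b|01⟩ + c|10⟩ + d|11⟩, it is a product state iff ad − bc = 0.
Here (a, b, c, d) = (0.3527i, 0, 0, 0.9357): ad − bc = (0.3527i)(0.9357) − (0)(0) = 0.33i ≠ 0, so the state is entangled.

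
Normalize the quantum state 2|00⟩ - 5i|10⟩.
0.3714|00⟩ - 0.9285i|10⟩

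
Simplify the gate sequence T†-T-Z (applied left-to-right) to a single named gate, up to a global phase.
Z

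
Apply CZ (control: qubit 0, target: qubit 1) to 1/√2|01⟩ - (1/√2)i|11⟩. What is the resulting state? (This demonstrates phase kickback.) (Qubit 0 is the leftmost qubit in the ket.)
1/√2|01⟩ + (1/√2)i|11⟩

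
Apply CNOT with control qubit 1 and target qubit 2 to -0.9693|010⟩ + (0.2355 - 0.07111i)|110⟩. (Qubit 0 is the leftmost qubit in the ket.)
-0.9693|011⟩ + (0.2355 - 0.07111i)|111⟩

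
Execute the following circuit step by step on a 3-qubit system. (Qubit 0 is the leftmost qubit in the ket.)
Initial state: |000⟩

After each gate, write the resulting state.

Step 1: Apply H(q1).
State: 1/√2|000⟩ + 1/√2|010⟩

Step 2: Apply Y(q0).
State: (1/√2)i|100⟩ + (1/√2)i|110⟩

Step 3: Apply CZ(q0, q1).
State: (1/√2)i|100⟩ - (1/√2)i|110⟩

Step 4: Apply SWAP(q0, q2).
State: (1/√2)i|001⟩ - (1/√2)i|011⟩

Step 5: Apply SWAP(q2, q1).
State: (1/√2)i|010⟩ - (1/√2)i|011⟩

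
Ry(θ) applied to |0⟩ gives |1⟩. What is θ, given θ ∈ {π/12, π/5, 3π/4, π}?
π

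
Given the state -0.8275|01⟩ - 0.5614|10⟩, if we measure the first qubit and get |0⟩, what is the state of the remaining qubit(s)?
-|1⟩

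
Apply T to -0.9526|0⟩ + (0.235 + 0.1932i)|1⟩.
-0.9526|0⟩ + (0.02956 + 0.3028i)|1⟩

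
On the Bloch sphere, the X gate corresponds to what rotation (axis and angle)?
Rotation by π around the x-axis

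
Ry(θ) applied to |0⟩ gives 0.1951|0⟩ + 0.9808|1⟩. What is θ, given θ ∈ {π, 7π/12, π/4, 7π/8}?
7π/8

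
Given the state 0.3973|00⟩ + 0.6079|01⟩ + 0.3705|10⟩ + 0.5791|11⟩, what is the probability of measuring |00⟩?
0.1578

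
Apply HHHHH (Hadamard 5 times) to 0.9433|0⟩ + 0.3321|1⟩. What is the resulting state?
0.9018|0⟩ + 0.4322|1⟩

H² = I, so H^5 = H: a single Hadamard. With (a, b) = (0.9433, 0.3321), H gives ((a + b)/√2, (a − b)/√2) = (0.9018, 0.4322).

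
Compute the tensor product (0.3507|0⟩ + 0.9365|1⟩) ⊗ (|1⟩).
0.3507|01⟩ + 0.9365|11⟩

amp(|b₁b₂…⟩) = product of the factor amplitudes for bits b₁, b₂, …; only kets whose every factor amplitude is nonzero survive.
|01⟩: (0.3507)(1) = 0.3507
|11⟩: (0.9365)(1) = 0.9365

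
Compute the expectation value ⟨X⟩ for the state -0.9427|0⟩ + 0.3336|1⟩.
-0.629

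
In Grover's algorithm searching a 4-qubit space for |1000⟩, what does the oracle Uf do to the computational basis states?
Uf|x⟩ = -|x⟩ if x = 1000, else |x⟩ (phase flip on target)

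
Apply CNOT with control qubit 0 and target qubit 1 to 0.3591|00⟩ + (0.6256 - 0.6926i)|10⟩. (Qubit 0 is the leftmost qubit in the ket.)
0.3591|00⟩ + (0.6256 - 0.6926i)|11⟩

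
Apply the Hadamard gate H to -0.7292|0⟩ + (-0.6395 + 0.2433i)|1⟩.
(-0.9678 + 0.172i)|0⟩ + (-0.06343 - 0.172i)|1⟩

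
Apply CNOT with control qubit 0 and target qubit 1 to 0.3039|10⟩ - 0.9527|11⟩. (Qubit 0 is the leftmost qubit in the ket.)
-0.9527|10⟩ + 0.3039|11⟩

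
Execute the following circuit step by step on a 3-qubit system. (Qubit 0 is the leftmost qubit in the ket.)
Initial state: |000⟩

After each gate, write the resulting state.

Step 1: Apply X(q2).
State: |001⟩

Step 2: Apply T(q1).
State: |001⟩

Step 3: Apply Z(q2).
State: -|001⟩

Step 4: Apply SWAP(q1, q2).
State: -|010⟩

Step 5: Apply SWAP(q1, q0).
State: -|100⟩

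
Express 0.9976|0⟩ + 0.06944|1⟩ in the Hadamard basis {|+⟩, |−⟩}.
0.7545|+⟩ + 0.6563|−⟩

With |ψ⟩ = α|0⟩ + β|1⟩, the Hadamard-basis coefficients are ⟨+|ψ⟩ = (α + β)/√2 and ⟨−|ψ⟩ = (α − β)/√2.
Here α = 0.9976, β = 0.06944: (α + β)/√2 = 0.7545, (α − β)/√2 = 0.6563.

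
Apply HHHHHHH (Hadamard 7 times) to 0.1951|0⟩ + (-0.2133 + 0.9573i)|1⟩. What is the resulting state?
(-0.01287 + 0.6769i)|0⟩ + (0.2888 - 0.6769i)|1⟩

H² = I, so H^7 = H: a single Hadamard. With (a, b) = (0.1951, (-0.2133 + 0.9573i)), H gives ((a + b)/√2, (a − b)/√2) = ((-0.01287 + 0.6769i), (0.2888 - 0.6769i)).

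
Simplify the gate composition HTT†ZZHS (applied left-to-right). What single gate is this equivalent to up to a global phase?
S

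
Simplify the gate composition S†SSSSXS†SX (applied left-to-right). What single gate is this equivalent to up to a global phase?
S†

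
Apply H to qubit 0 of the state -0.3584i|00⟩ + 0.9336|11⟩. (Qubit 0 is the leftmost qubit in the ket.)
-0.2534i|00⟩ + 0.6602|01⟩ - 0.2534i|10⟩ - 0.6602|11⟩

H on qubit 0 mixes each pair of kets that differ only in qubit 0: amplitudes (a, b) of (|…0…⟩, |…1…⟩) become ((a + b)/√2, (a − b)/√2). Kets absent from the input have amplitude 0.
(|00⟩, |10⟩): (a, b) = (-0.3584i, 0) → (-0.2534i, -0.2534i)
(|01⟩, |11⟩): (a, b) = (0, 0.9336) → (0.6602, -0.6602)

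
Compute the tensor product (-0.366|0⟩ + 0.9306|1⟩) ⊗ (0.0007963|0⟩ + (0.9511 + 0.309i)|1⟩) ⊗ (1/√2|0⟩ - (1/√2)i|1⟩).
-0.0002061|000⟩ + 0.0002061i|001⟩ + (-0.2461 - 0.07997i)|010⟩ + (-0.07997 + 0.2461i)|011⟩ + 0.000524|100⟩ - 0.000524i|101⟩ + (0.6259 + 0.2033i)|110⟩ + (0.2033 - 0.6259i)|111⟩

amp(|b₁b₂…⟩) = product of the factor amplitudes for bits b₁, b₂, …; only kets whose every factor amplitude is nonzero survive.
|000⟩: (-0.366)(0.0007963)(1/√2) = -0.0002061
|001⟩: (-0.366)(0.0007963)(-(1/√2)i) = 0.0002061i
|010⟩: (-0.366)(0.9511 + 0.309i)(1/√2) = (-0.2461 - 0.07997i)
|011⟩: (-0.366)(0.9511 + 0.309i)(-(1/√2)i) = (-0.07997 + 0.2461i)
|100⟩: (0.9306)(0.0007963)(1/√2) = 0.000524
|101⟩: (0.9306)(0.0007963)(-(1/√2)i) = -0.000524i
|110⟩: (0.9306)(0.9511 + 0.309i)(1/√2) = (0.6259 + 0.2033i)
|111⟩: (0.9306)(0.9511 + 0.309i)(-(1/√2)i) = (0.2033 - 0.6259i)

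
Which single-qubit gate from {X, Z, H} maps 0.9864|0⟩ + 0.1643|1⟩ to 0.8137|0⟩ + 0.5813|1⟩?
H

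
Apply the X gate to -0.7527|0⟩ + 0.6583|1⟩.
0.6583|0⟩ - 0.7527|1⟩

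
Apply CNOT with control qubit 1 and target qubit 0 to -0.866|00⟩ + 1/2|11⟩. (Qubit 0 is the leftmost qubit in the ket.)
-0.866|00⟩ + 1/2|01⟩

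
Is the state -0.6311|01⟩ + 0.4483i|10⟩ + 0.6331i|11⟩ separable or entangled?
Entangled

Writing the state as a|00⟩ + b|01⟩ + c|10⟩ + d|11⟩, it is a product state iff ad − bc = 0.
Here (a, b, c, d) = (0, -0.6311, 0.4483i, 0.6331i): ad − bc = (0)(0.6331i) − (-0.6311)(0.4483i) = 0.2829i ≠ 0, so the state is entangled.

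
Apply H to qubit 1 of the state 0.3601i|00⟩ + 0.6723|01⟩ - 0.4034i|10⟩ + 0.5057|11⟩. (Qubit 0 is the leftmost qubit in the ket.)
(0.4754 + 0.2546i)|00⟩ + (-0.4754 + 0.2546i)|01⟩ + (0.3576 - 0.2852i)|10⟩ + (-0.3576 - 0.2852i)|11⟩

H on qubit 1 mixes each pair of kets that differ only in qubit 1: amplitudes (a, b) of (|…0…⟩, |…1…⟩) become ((a + b)/√2, (a − b)/√2). Kets absent from the input have amplitude 0.
(|00⟩, |01⟩): (a, b) = (0.3601i, 0.6723) → ((0.4754 + 0.2546i), (-0.4754 + 0.2546i))
(|10⟩, |11⟩): (a, b) = (-0.4034i, 0.5057) → ((0.3576 - 0.2852i), (-0.3576 - 0.2852i))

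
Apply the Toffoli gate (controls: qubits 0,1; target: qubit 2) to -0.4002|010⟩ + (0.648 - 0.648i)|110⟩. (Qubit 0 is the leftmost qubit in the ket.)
-0.4002|010⟩ + (0.648 - 0.648i)|111⟩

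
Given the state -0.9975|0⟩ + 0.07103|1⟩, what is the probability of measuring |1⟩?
0.005045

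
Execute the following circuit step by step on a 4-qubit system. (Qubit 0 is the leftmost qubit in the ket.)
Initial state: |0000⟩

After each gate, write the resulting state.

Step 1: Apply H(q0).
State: 1/√2|0000⟩ + 1/√2|1000⟩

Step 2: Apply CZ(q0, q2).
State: 1/√2|0000⟩ + 1/√2|1000⟩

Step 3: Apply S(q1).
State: 1/√2|0000⟩ + 1/√2|1000⟩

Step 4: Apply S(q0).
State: 1/√2|0000⟩ + (1/√2)i|1000⟩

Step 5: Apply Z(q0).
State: 1/√2|0000⟩ - (1/√2)i|1000⟩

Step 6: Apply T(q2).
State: 1/√2|0000⟩ - (1/√2)i|1000⟩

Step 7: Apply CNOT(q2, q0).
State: 1/√2|0000⟩ - (1/√2)i|1000⟩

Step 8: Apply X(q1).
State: 1/√2|0100⟩ - (1/√2)i|1100⟩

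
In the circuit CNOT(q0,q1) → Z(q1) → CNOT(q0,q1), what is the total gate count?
3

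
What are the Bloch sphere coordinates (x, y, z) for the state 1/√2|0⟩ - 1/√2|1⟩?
(-1, 0, 0)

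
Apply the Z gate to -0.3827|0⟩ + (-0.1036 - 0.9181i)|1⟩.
-0.3827|0⟩ + (0.1036 + 0.9181i)|1⟩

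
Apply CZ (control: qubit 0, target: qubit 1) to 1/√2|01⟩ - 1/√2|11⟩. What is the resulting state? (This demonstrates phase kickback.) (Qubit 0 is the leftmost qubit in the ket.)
1/√2|01⟩ + 1/√2|11⟩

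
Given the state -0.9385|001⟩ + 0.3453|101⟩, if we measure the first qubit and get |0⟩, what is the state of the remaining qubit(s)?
-|01⟩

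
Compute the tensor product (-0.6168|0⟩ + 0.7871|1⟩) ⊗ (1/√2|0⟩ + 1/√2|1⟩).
-0.4361|00⟩ - 0.4361|01⟩ + 0.5566|10⟩ + 0.5566|11⟩

amp(|b₁b₂…⟩) = product of the factor amplitudes for bits b₁, b₂, …; only kets whose every factor amplitude is nonzero survive.
|00⟩: (-0.6168)(1/√2) = -0.4361
|01⟩: (-0.6168)(1/√2) = -0.4361
|10⟩: (0.7871)(1/√2) = 0.5566
|11⟩: (0.7871)(1/√2) = 0.5566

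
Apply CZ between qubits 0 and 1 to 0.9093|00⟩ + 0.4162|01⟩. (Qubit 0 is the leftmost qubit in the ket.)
0.9093|00⟩ + 0.4162|01⟩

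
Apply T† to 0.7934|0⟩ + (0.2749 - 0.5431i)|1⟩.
0.7934|0⟩ + (-0.1896 - 0.5784i)|1⟩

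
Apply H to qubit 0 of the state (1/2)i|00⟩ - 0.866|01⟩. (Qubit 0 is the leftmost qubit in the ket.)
(1/√8)i|00⟩ - 0.6124|01⟩ + (1/√8)i|10⟩ - 0.6124|11⟩

H on qubit 0 mixes each pair of kets that differ only in qubit 0: amplitudes (a, b) of (|…0…⟩, |…1…⟩) become ((a + b)/√2, (a − b)/√2). Kets absent from the input have amplitude 0.
(|00⟩, |10⟩): (a, b) = ((1/2)i, 0) → ((1/√8)i, (1/√8)i)
(|01⟩, |11⟩): (a, b) = (-0.866, 0) → (-0.6124, -0.6124)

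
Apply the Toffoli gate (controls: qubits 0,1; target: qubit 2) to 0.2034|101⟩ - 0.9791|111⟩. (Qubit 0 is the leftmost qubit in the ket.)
0.2034|101⟩ - 0.9791|110⟩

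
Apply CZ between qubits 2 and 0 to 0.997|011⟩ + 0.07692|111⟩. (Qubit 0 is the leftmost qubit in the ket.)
0.997|011⟩ - 0.07692|111⟩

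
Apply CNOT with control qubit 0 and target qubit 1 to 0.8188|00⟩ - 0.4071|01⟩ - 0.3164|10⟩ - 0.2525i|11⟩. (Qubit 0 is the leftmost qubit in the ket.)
0.8188|00⟩ - 0.4071|01⟩ - 0.2525i|10⟩ - 0.3164|11⟩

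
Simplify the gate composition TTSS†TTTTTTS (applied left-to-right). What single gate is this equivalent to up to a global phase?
S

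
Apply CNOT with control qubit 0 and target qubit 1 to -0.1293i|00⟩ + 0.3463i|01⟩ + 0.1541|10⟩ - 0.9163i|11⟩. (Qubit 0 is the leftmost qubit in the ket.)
-0.1293i|00⟩ + 0.3463i|01⟩ - 0.9163i|10⟩ + 0.1541|11⟩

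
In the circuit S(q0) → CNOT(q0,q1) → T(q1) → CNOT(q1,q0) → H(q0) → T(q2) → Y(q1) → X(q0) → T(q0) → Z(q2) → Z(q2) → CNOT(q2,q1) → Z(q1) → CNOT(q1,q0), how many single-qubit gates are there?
10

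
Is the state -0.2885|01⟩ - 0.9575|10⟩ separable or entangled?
Entangled

Writing the state as a|00⟩ + b|01⟩ + c|10⟩ + d|11⟩, it is a product state iff ad − bc = 0.
Here (a, b, c, d) = (0, -0.2885, -0.9575, 0): ad − bc = (0)(0) − (-0.2885)(-0.9575) = -0.2762 ≠ 0, so the state is entangled.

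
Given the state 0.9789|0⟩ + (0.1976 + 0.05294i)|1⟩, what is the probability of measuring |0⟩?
0.9582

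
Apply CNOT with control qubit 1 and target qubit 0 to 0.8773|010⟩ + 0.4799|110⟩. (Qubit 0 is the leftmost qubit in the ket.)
0.4799|010⟩ + 0.8773|110⟩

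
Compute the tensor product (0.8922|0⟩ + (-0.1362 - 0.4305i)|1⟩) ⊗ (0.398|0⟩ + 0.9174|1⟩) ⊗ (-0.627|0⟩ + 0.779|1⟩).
-0.2226|000⟩ + 0.2766|001⟩ - 0.5132|010⟩ + 0.6376|011⟩ + (0.03399 + 0.1074i)|100⟩ + (-0.04223 - 0.1335i)|101⟩ + (0.07834 + 0.2476i)|110⟩ + (-0.09734 - 0.3077i)|111⟩

amp(|b₁b₂…⟩) = product of the factor amplitudes for bits b₁, b₂, …; only kets whose every factor amplitude is nonzero survive.
|000⟩: (0.8922)(0.398)(-0.627) = -0.2226
|001⟩: (0.8922)(0.398)(0.779) = 0.2766
|010⟩: (0.8922)(0.9174)(-0.627) = -0.5132
|011⟩: (0.8922)(0.9174)(0.779) = 0.6376
|100⟩: (-0.1362 - 0.4305i)(0.398)(-0.627) = (0.03399 + 0.1074i)
|101⟩: (-0.1362 - 0.4305i)(0.398)(0.779) = (-0.04223 - 0.1335i)
|110⟩: (-0.1362 - 0.4305i)(0.9174)(-0.627) = (0.07834 + 0.2476i)
|111⟩: (-0.1362 - 0.4305i)(0.9174)(0.779) = (-0.09734 - 0.3077i)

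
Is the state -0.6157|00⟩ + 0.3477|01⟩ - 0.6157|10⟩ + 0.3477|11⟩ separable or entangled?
Separable

Writing the state as a|00⟩ + b|01⟩ + c|10⟩ + d|11⟩, it is a product state iff ad − bc = 0.
Here (a, b, c, d) = (-0.6157, 0.3477, -0.6157, 0.3477): ad − bc = (-0.6157)(0.3477) − (0.3477)(-0.6157) = 0, so the state is separable.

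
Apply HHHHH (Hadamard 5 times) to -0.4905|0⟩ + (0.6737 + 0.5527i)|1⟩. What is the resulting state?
(0.1295 + 0.3908i)|0⟩ + (-0.8232 - 0.3908i)|1⟩

H² = I, so H^5 = H: a single Hadamard. With (a, b) = (-0.4905, (0.6737 + 0.5527i)), H gives ((a + b)/√2, (a − b)/√2) = ((0.1295 + 0.3908i), (-0.8232 - 0.3908i)).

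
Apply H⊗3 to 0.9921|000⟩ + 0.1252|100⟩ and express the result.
0.395|000⟩ + 0.395|001⟩ + 0.395|010⟩ + 0.395|011⟩ + 0.3065|100⟩ + 0.3065|101⟩ + 0.3065|110⟩ + 0.3065|111⟩

H⊗3 gives amp(|y⟩) = (1/2√2) Σ_x (−1)^(x·y) amp(|x⟩), where x·y is the number of positions in which both x and y have a 1.
|000⟩: (0.9921 + 0.1252)/(2√2) = 0.395
|001⟩: (0.9921 + 0.1252)/(2√2) = 0.395
|010⟩: (0.9921 + 0.1252)/(2√2) = 0.395
|011⟩: (0.9921 + 0.1252)/(2√2) = 0.395
|100⟩: (0.9921 - 0.1252)/(2√2) = 0.3065
|101⟩: (0.9921 - 0.1252)/(2√2) = 0.3065
|110⟩: (0.9921 - 0.1252)/(2√2) = 0.3065
|111⟩: (0.9921 - 0.1252)/(2√2) = 0.3065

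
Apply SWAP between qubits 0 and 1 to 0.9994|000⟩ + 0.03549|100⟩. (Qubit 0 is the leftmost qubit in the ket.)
0.9994|000⟩ + 0.03549|010⟩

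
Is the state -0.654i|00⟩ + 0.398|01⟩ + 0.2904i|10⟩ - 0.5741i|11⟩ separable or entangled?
Entangled

Writing the state as a|00⟩ + b|01⟩ + c|10⟩ + d|11⟩, it is a product state iff ad − bc = 0.
Here (a, b, c, d) = (-0.654i, 0.398, 0.2904i, -0.5741i): ad − bc = (-0.654i)(-0.5741i) − (0.398)(0.2904i) = (-0.3755 - 0.1156i) ≠ 0, so the state is entangled.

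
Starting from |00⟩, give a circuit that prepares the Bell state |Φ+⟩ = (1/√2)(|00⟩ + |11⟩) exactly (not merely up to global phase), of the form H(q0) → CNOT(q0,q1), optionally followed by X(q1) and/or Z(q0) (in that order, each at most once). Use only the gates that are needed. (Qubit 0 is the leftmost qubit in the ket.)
H(q0) → CNOT(q0,q1)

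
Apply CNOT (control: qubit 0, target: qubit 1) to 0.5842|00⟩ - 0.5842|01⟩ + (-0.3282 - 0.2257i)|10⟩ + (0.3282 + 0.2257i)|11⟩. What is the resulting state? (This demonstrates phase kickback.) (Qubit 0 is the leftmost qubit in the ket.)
0.5842|00⟩ - 0.5842|01⟩ + (0.3282 + 0.2257i)|10⟩ + (-0.3282 - 0.2257i)|11⟩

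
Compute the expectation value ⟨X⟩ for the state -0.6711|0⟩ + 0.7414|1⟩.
-0.9951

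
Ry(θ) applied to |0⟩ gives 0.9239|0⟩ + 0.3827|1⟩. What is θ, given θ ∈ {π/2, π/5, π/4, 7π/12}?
π/4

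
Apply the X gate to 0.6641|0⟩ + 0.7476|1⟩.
0.7476|0⟩ + 0.6641|1⟩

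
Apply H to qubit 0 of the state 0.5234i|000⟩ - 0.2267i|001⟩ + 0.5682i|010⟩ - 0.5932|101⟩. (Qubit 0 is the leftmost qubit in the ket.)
0.3701i|000⟩ + (-0.4195 - 0.1603i)|001⟩ + 0.4018i|010⟩ + 0.3701i|100⟩ + (0.4195 - 0.1603i)|101⟩ + 0.4018i|110⟩

H on qubit 0 mixes each pair of kets that differ only in qubit 0: amplitudes (a, b) of (|…0…⟩, |…1…⟩) become ((a + b)/√2, (a − b)/√2). Kets absent from the input have amplitude 0.
(|000⟩, |100⟩): (a, b) = (0.5234i, 0) → (0.3701i, 0.3701i)
(|001⟩, |101⟩): (a, b) = (-0.2267i, -0.5932) → ((-0.4195 - 0.1603i), (0.4195 - 0.1603i))
(|010⟩, |110⟩): (a, b) = (0.5682i, 0) → (0.4018i, 0.4018i)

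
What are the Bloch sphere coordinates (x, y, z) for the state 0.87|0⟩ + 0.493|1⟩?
(0.8578, 0, 0.5139)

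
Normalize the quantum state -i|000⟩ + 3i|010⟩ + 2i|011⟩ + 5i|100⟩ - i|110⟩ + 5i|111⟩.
-0.124i|000⟩ + 0.3721i|010⟩ + 0.2481i|011⟩ + 0.6202i|100⟩ - 0.124i|110⟩ + 0.6202i|111⟩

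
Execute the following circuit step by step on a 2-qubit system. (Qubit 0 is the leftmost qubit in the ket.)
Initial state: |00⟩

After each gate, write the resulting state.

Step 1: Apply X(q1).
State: |01⟩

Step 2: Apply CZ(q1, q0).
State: |01⟩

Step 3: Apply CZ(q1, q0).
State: |01⟩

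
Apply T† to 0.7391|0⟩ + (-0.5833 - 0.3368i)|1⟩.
0.7391|0⟩ + (-0.6506 + 0.1743i)|1⟩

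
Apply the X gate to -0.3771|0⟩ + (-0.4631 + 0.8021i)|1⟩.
(-0.4631 + 0.8021i)|0⟩ - 0.3771|1⟩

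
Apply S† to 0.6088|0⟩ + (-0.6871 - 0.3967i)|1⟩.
0.6088|0⟩ + (-0.3967 + 0.6871i)|1⟩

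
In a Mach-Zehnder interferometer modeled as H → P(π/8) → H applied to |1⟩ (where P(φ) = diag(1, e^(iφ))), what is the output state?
(0.03806 - 0.1913i)|0⟩ + (0.9619 + 0.1913i)|1⟩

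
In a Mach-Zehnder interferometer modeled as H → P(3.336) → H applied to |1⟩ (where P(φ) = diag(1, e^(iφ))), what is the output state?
(0.9906 + 0.09659i)|0⟩ + (0.009419 - 0.09659i)|1⟩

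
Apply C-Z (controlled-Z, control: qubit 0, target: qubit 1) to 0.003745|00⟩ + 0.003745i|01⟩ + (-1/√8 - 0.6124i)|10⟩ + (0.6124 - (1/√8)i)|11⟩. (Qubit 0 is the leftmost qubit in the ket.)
0.003745|00⟩ + 0.003745i|01⟩ + (-1/√8 - 0.6124i)|10⟩ + (-0.6124 + (1/√8)i)|11⟩

C-Z leaves the control-|0⟩ kets |00⟩, |01⟩ unchanged and applies Z to qubit 1 on the control-|1⟩ pair (|10⟩, |11⟩).
Z = [[1, 0], [0, -1]].
With a = amp(|10⟩) = (-1/√8 - 0.6124i) and b = amp(|11⟩) = (0.6124 - (1/√8)i):
new amp(|10⟩) = (1)·a = (-1/√8 - 0.6124i)
new amp(|11⟩) = (-1)·b = (-0.6124 + (1/√8)i)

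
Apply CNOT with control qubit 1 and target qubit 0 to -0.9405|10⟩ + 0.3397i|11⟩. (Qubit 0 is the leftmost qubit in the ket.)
0.3397i|01⟩ - 0.9405|10⟩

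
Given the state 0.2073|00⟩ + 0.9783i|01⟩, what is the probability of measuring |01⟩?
0.9571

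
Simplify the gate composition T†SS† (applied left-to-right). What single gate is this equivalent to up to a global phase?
T†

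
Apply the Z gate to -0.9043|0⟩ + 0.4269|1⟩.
-0.9043|0⟩ - 0.4269|1⟩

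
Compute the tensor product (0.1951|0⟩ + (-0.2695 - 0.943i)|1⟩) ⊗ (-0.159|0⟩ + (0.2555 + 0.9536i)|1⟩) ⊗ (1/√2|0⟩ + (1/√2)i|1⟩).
-0.02194|000⟩ - 0.02194i|001⟩ + (0.03525 + 0.1316i)|010⟩ + (-0.1316 + 0.03525i)|011⟩ + (0.0303 + 0.106i)|100⟩ + (-0.106 + 0.0303i)|101⟩ + (0.5872 - 0.3521i)|110⟩ + (0.3521 + 0.5872i)|111⟩

amp(|b₁b₂…⟩) = product of the factor amplitudes for bits b₁, b₂, …; only kets whose every factor amplitude is nonzero survive.
|000⟩: (0.1951)(-0.159)(1/√2) = -0.02194
|001⟩: (0.1951)(-0.159)((1/√2)i) = -0.02194i
|010⟩: (0.1951)(0.2555 + 0.9536i)(1/√2) = (0.03525 + 0.1316i)
|011⟩: (0.1951)(0.2555 + 0.9536i)((1/√2)i) = (-0.1316 + 0.03525i)
|100⟩: (-0.2695 - 0.943i)(-0.159)(1/√2) = (0.0303 + 0.106i)
|101⟩: (-0.2695 - 0.943i)(-0.159)((1/√2)i) = (-0.106 + 0.0303i)
|110⟩: (-0.2695 - 0.943i)(0.2555 + 0.9536i)(1/√2) = (0.5872 - 0.3521i)
|111⟩: (-0.2695 - 0.943i)(0.2555 + 0.9536i)((1/√2)i) = (0.3521 + 0.5872i)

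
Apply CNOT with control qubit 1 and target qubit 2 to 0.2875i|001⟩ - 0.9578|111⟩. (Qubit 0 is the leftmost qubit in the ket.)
0.2875i|001⟩ - 0.9578|110⟩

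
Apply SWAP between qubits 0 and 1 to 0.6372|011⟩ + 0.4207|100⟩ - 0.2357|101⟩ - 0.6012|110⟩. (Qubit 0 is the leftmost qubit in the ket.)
0.4207|010⟩ - 0.2357|011⟩ + 0.6372|101⟩ - 0.6012|110⟩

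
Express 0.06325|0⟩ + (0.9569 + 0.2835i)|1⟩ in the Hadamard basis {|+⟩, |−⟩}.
(0.7214 + 0.2005i)|+⟩ + (-0.6319 - 0.2005i)|−⟩

With |ψ⟩ = α|0⟩ + β|1⟩, the Hadamard-basis coefficients are ⟨+|ψ⟩ = (α + β)/√2 and ⟨−|ψ⟩ = (α − β)/√2.
Here α = 0.06325, β = (0.9569 + 0.2835i): (α + β)/√2 = (0.7214 + 0.2005i), (α − β)/√2 = (-0.6319 - 0.2005i).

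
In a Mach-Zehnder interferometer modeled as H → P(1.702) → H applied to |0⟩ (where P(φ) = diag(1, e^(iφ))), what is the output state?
(0.4346 + 0.4957i)|0⟩ + (0.5654 - 0.4957i)|1⟩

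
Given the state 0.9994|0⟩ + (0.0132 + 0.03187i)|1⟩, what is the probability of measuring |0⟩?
0.9988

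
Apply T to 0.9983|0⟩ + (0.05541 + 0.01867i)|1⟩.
0.9983|0⟩ + (0.02598 + 0.05238i)|1⟩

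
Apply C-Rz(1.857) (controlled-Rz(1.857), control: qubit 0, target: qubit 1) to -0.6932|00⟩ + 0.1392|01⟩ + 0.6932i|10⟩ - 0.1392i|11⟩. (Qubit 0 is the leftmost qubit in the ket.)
-0.6932|00⟩ + 0.1392|01⟩ + (0.5551 + 0.4153i)|10⟩ + (0.1115 - 0.08339i)|11⟩

C-Rz(1.857) leaves the control-|0⟩ kets |00⟩, |01⟩ unchanged and applies Rz(1.857) to qubit 1 on the control-|1⟩ pair (|10⟩, |11⟩).
Rz(1.857) = [[e^(−iθ/2), 0], [0, e^(iθ/2)]] with e^(±iθ/2) = cos(θ/2) ± i·sin(θ/2); θ = 1.857, cos(θ/2) ≈ 0.599036, sin(θ/2) ≈ 0.800722.
With a = amp(|10⟩) = 0.6932i and b = amp(|11⟩) = -0.1392i:
new amp(|10⟩) = (0.599036 - 0.800722i)·a = (0.5551 + 0.4153i)
new amp(|11⟩) = (0.599036 + 0.800722i)·b = (0.1115 - 0.08339i)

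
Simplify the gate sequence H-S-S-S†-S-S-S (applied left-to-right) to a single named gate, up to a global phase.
H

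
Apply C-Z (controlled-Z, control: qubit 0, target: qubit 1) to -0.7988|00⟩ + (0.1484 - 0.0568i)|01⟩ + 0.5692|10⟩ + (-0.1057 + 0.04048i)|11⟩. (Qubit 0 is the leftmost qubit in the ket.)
-0.7988|00⟩ + (0.1484 - 0.0568i)|01⟩ + 0.5692|10⟩ + (0.1057 - 0.04048i)|11⟩

C-Z leaves the control-|0⟩ kets |00⟩, |01⟩ unchanged and applies Z to qubit 1 on the control-|1⟩ pair (|10⟩, |11⟩).
Z = [[1, 0], [0, -1]].
With a = amp(|10⟩) = 0.5692 and b = amp(|11⟩) = (-0.1057 + 0.04048i):
new amp(|10⟩) = (1)·a = 0.5692
new amp(|11⟩) = (-1)·b = (0.1057 - 0.04048i)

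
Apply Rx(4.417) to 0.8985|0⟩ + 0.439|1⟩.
(-0.5349 - 0.3527i)|0⟩ + (-0.2614 - 0.7219i)|1⟩

Rx(4.417) = [[cos(θ/2), −i·sin(θ/2)], [−i·sin(θ/2), cos(θ/2)]]; θ = 4.417, cos(θ/2) ≈ -0.595352, sin(θ/2) ≈ 0.803465.
With a = amp(|0⟩) = 0.8985 and b = amp(|1⟩) = 0.439:
new amp(|0⟩) = (-0.595352)·a + (-0.803465i)·b = (-0.5349 - 0.3527i)
new amp(|1⟩) = (-0.803465i)·a + (-0.595352)·b = (-0.2614 - 0.7219i)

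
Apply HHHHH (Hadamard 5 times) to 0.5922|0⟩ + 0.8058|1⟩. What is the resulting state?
0.9885|0⟩ - 0.151|1⟩

H² = I, so H^5 = H: a single Hadamard. With (a, b) = (0.5922, 0.8058), H gives ((a + b)/√2, (a − b)/√2) = (0.9885, -0.151).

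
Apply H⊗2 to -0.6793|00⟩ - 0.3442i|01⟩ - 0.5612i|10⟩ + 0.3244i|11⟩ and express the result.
(-0.3397 - 0.2905i)|00⟩ + (-0.3397 - 0.2707i)|01⟩ + (-0.3397 - 0.0537i)|10⟩ + (-0.3397 + 0.6149i)|11⟩

H⊗2 gives amp(|y⟩) = (1/2) Σ_x (−1)^(x·y) amp(|x⟩), where x·y is the number of positions in which both x and y have a 1.
|00⟩: (-0.6793 - 0.3442i - 0.5612i + 0.3244i)/2 = (-0.3397 - 0.2905i)
|01⟩: (-0.6793 + 0.3442i - 0.5612i - 0.3244i)/2 = (-0.3397 - 0.2707i)
|10⟩: (-0.6793 - 0.3442i + 0.5612i - 0.3244i)/2 = (-0.3397 - 0.0537i)
|11⟩: (-0.6793 + 0.3442i + 0.5612i + 0.3244i)/2 = (-0.3397 + 0.6149i)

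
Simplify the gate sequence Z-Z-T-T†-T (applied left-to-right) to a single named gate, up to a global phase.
T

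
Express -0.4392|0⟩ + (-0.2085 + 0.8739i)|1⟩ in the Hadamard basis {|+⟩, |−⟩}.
(-0.458 + 0.6179i)|+⟩ + (-0.1631 - 0.6179i)|−⟩

With |ψ⟩ = α|0⟩ + β|1⟩, the Hadamard-basis coefficients are ⟨+|ψ⟩ = (α + β)/√2 and ⟨−|ψ⟩ = (α − β)/√2.
Here α = -0.4392, β = (-0.2085 + 0.8739i): (α + β)/√2 = (-0.458 + 0.6179i), (α − β)/√2 = (-0.1631 - 0.6179i).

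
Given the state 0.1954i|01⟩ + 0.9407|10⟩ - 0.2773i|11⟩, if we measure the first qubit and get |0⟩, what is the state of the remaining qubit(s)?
i|1⟩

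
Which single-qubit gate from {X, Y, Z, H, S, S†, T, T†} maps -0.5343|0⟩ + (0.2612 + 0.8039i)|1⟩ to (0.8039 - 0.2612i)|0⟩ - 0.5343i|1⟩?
Y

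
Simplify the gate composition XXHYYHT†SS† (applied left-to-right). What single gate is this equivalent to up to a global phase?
T†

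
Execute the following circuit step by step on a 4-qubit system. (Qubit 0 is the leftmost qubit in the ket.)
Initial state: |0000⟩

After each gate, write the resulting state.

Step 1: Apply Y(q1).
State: i|0100⟩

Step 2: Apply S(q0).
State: i|0100⟩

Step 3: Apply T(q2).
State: i|0100⟩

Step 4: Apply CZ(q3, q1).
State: i|0100⟩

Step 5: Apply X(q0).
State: i|1100⟩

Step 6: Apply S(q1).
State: -|1100⟩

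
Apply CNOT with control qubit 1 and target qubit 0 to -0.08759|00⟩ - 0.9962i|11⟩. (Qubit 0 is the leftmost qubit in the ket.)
-0.08759|00⟩ - 0.9962i|01⟩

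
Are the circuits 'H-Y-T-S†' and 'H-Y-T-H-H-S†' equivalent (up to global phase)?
Yes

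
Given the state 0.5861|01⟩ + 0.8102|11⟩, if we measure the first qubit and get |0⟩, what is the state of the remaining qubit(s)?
|1⟩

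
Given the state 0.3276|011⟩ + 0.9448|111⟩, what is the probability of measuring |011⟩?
0.1073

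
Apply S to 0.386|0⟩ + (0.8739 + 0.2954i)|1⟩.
0.386|0⟩ + (-0.2954 + 0.8739i)|1⟩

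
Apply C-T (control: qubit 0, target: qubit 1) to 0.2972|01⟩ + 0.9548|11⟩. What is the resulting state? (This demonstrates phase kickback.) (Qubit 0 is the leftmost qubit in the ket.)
0.2972|01⟩ + (0.6751 + 0.6751i)|11⟩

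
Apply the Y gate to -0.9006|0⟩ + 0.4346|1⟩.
-0.4346i|0⟩ - 0.9006i|1⟩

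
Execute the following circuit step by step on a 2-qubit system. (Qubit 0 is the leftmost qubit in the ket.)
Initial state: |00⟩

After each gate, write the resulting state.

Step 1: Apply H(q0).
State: 1/√2|00⟩ + 1/√2|10⟩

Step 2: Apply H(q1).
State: 1/2|00⟩ + 1/2|01⟩ + 1/2|10⟩ + 1/2|11⟩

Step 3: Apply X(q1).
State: 1/2|00⟩ + 1/2|01⟩ + 1/2|10⟩ + 1/2|11⟩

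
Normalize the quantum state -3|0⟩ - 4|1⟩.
-0.6|0⟩ - 0.8|1⟩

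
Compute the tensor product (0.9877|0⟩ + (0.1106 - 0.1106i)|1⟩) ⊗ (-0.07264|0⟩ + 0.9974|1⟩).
-0.07175|00⟩ + 0.9851|01⟩ + (-0.008034 + 0.008034i)|10⟩ + (0.1103 - 0.1103i)|11⟩

amp(|b₁b₂…⟩) = product of the factor amplitudes for bits b₁, b₂, …; only kets whose every factor amplitude is nonzero survive.
|00⟩: (0.9877)(-0.07264) = -0.07175
|01⟩: (0.9877)(0.9974) = 0.9851
|10⟩: (0.1106 - 0.1106i)(-0.07264) = (-0.008034 + 0.008034i)
|11⟩: (0.1106 - 0.1106i)(0.9974) = (0.1103 - 0.1103i)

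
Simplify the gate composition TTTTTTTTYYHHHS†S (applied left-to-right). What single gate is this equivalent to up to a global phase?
H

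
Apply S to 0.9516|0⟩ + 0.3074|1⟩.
0.9516|0⟩ + 0.3074i|1⟩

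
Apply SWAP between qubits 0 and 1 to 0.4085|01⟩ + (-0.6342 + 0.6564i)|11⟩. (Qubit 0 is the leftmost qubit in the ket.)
0.4085|10⟩ + (-0.6342 + 0.6564i)|11⟩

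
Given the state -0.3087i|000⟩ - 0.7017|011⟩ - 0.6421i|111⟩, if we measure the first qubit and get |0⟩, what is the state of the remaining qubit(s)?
-0.4027i|00⟩ - 0.9153|11⟩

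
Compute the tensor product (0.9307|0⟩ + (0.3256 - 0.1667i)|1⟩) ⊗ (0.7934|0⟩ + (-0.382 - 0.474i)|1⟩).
0.7384|00⟩ + (-0.3555 - 0.4412i)|01⟩ + (0.2583 - 0.1323i)|10⟩ + (-0.2034 - 0.09066i)|11⟩

amp(|b₁b₂…⟩) = product of the factor amplitudes for bits b₁, b₂, …; only kets whose every factor amplitude is nonzero survive.
|00⟩: (0.9307)(0.7934) = 0.7384
|01⟩: (0.9307)(-0.382 - 0.474i) = (-0.3555 - 0.4412i)
|10⟩: (0.3256 - 0.1667i)(0.7934) = (0.2583 - 0.1323i)
|11⟩: (0.3256 - 0.1667i)(-0.382 - 0.474i) = (-0.2034 - 0.09066i)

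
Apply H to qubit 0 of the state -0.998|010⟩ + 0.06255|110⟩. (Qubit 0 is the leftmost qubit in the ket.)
-0.6615|010⟩ - 0.7499|110⟩

H on qubit 0 mixes each pair of kets that differ only in qubit 0: amplitudes (a, b) of (|…0…⟩, |…1…⟩) become ((a + b)/√2, (a − b)/√2). Kets absent from the input have amplitude 0.
(|010⟩, |110⟩): (a, b) = (-0.998, 0.06255) → (-0.6615, -0.7499)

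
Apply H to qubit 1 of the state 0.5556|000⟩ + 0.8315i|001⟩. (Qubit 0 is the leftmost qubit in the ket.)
0.3929|000⟩ + 0.588i|001⟩ + 0.3929|010⟩ + 0.588i|011⟩

H on qubit 1 mixes each pair of kets that differ only in qubit 1: amplitudes (a, b) of (|…0…⟩, |…1…⟩) become ((a + b)/√2, (a − b)/√2). Kets absent from the input have amplitude 0.
(|000⟩, |010⟩): (a, b) = (0.5556, 0) → (0.3929, 0.3929)
(|001⟩, |011⟩): (a, b) = (0.8315i, 0) → (0.588i, 0.588i)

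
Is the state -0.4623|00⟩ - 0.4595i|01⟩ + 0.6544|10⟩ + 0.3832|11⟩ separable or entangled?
Entangled

Writing the state as a|00⟩ + b|01⟩ + c|10⟩ + d|11⟩, it is a product state iff ad − bc = 0.
Here (a, b, c, d) = (-0.4623, -0.4595i, 0.6544, 0.3832): ad − bc = (-0.4623)(0.3832) − (-0.4595i)(0.6544) = (-0.1772 + 0.3007i) ≠ 0, so the state is entangled.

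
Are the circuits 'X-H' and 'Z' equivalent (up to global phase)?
No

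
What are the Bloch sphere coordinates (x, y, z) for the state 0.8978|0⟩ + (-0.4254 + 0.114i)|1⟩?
(-0.7638, 0.2047, 0.6121)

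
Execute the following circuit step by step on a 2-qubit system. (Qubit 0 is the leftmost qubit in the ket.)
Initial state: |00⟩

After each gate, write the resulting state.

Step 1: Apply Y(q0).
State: i|10⟩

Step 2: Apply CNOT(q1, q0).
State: i|10⟩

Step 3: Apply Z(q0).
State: -i|10⟩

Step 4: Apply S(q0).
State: |10⟩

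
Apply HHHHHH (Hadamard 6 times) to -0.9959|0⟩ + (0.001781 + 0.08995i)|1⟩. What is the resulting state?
-0.9959|0⟩ + (0.001781 + 0.08995i)|1⟩

H² = I, so an even number of Hadamards cancels: H^6 = I and the state is unchanged.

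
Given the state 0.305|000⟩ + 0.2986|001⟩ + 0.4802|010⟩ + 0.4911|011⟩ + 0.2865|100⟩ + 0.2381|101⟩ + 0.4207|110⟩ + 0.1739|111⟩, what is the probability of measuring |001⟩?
0.08916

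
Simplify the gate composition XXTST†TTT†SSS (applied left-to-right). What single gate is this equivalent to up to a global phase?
T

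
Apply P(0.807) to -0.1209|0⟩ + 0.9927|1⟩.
-0.1209|0⟩ + (0.6866 + 0.7169i)|1⟩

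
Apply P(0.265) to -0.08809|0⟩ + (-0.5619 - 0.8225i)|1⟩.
-0.08809|0⟩ + (-0.3269 - 0.941i)|1⟩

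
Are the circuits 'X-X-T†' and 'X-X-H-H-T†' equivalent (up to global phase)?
Yes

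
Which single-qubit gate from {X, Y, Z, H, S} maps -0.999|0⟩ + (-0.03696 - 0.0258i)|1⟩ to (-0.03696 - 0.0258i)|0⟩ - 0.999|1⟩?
X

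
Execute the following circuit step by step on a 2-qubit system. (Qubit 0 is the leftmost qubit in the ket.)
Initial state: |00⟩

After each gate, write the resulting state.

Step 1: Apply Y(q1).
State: i|01⟩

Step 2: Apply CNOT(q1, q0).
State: i|11⟩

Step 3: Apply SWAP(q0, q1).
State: i|11⟩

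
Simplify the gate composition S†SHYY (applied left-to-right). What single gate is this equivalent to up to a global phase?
H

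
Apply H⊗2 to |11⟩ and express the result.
1/2|00⟩ - 1/2|01⟩ - 1/2|10⟩ + 1/2|11⟩

H⊗2 gives amp(|y⟩) = (1/2) Σ_x (−1)^(x·y) amp(|x⟩), where x·y is the number of positions in which both x and y have a 1.
|00⟩: (1)/2 = 1/2
|01⟩: (-1)/2 = -1/2
|10⟩: (-1)/2 = -1/2
|11⟩: (1)/2 = 1/2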